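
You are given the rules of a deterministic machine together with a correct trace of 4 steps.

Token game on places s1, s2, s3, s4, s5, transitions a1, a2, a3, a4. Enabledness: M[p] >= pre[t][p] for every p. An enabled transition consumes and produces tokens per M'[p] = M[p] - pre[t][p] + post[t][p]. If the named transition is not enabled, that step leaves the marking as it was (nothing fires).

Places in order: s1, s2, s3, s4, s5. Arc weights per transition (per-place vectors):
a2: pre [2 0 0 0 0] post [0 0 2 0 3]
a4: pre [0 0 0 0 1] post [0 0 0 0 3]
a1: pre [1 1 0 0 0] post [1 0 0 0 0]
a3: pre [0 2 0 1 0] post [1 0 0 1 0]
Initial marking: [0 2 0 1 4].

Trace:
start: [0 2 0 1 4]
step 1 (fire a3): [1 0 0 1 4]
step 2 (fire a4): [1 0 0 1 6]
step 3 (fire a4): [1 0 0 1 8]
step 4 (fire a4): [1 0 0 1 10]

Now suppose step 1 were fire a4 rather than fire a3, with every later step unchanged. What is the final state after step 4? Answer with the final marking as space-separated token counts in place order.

(re-executing from step 1 with the substitution; state before step 1: [0 2 0 1 4])
step 1 (fire a4): [0 2 0 1 6]
step 2 (fire a4): [0 2 0 1 8]
step 3 (fire a4): [0 2 0 1 10]
step 4 (fire a4): [0 2 0 1 12]

0 2 0 1 12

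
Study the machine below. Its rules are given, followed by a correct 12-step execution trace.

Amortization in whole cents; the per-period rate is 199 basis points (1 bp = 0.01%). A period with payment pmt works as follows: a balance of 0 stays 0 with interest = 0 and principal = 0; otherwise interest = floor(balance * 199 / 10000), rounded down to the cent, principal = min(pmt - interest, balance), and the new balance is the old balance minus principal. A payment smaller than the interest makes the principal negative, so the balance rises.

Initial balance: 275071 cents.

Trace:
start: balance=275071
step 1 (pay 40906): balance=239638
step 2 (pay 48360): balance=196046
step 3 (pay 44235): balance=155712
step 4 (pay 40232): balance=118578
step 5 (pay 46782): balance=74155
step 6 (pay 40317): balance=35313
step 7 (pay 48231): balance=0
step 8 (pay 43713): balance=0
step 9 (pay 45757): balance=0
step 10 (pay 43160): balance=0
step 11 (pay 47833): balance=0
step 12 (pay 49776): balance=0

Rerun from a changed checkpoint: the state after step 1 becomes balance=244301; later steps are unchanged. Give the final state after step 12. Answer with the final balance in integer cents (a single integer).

0

state after step 1 := balance=244301
step 2 (pay 48360): balance=200802
step 3 (pay 44235): balance=160562
step 4 (pay 40232): balance=123525
step 5 (pay 46782): balance=79201
step 6 (pay 40317): balance=40460
step 7 (pay 48231): balance=0
step 8 (pay 43713): balance=0
step 9 (pay 45757): balance=0
step 10 (pay 43160): balance=0
step 11 (pay 47833): balance=0
step 12 (pay 49776): balance=0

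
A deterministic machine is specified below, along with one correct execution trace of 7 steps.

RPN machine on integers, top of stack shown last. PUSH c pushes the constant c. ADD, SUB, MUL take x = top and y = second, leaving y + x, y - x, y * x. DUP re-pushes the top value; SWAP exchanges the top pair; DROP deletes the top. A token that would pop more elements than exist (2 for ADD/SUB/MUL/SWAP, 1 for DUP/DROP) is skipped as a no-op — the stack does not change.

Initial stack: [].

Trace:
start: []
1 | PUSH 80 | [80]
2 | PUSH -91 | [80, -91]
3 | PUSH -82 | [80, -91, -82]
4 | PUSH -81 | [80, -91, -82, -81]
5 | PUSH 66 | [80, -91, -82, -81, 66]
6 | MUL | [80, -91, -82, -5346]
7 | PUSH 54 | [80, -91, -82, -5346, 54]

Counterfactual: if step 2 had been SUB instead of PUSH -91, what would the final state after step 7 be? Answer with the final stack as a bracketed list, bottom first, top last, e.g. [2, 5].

(re-executing from step 2 with the substitution; state before step 2: [80])
2 | SUB | [80]
3 | PUSH -82 | [80, -82]
4 | PUSH -81 | [80, -82, -81]
5 | PUSH 66 | [80, -82, -81, 66]
6 | MUL | [80, -82, -5346]
7 | PUSH 54 | [80, -82, -5346, 54]

[80, -82, -5346, 54]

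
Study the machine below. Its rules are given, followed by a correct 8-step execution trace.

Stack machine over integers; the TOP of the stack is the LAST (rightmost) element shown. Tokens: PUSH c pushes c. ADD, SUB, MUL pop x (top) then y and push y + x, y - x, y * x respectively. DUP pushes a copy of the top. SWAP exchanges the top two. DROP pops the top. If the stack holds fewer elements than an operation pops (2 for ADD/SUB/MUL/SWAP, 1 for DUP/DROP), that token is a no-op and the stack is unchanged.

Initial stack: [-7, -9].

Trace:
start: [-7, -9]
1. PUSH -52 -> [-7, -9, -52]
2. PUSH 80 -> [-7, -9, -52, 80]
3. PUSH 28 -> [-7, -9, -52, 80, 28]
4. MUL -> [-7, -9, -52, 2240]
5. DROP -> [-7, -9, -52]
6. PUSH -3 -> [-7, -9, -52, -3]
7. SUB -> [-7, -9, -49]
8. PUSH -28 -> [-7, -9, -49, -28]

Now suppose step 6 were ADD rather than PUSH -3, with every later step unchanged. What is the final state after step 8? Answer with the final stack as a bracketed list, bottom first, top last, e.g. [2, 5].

[54, -28]

(re-executing from step 6 with the substitution; state before step 6: [-7, -9, -52])
6. ADD -> [-7, -61]
7. SUB -> [54]
8. PUSH -28 -> [54, -28]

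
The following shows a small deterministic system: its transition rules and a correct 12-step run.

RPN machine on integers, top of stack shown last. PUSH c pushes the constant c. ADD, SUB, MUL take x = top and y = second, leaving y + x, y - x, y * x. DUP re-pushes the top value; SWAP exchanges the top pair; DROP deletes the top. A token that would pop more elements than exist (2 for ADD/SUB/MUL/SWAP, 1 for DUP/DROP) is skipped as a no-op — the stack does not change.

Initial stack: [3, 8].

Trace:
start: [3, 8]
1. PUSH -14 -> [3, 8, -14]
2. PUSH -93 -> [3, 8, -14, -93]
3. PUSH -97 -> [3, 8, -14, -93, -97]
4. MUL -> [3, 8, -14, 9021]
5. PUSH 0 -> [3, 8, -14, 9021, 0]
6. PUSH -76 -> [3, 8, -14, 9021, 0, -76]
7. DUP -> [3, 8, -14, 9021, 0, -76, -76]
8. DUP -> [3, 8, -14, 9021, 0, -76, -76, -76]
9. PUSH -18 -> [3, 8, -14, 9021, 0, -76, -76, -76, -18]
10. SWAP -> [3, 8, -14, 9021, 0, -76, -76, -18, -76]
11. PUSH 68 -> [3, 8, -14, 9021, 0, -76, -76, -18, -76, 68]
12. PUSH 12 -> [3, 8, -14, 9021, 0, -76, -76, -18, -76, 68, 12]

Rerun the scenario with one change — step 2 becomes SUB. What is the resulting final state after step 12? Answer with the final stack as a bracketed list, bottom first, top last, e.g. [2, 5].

[3, -2134, 0, -76, -76, -18, -76, 68, 12]

(re-executing from step 2 with the substitution; state before step 2: [3, 8, -14])
2. SUB -> [3, 22]
3. PUSH -97 -> [3, 22, -97]
4. MUL -> [3, -2134]
5. PUSH 0 -> [3, -2134, 0]
6. PUSH -76 -> [3, -2134, 0, -76]
7. DUP -> [3, -2134, 0, -76, -76]
8. DUP -> [3, -2134, 0, -76, -76, -76]
9. PUSH -18 -> [3, -2134, 0, -76, -76, -76, -18]
10. SWAP -> [3, -2134, 0, -76, -76, -18, -76]
11. PUSH 68 -> [3, -2134, 0, -76, -76, -18, -76, 68]
12. PUSH 12 -> [3, -2134, 0, -76, -76, -18, -76, 68, 12]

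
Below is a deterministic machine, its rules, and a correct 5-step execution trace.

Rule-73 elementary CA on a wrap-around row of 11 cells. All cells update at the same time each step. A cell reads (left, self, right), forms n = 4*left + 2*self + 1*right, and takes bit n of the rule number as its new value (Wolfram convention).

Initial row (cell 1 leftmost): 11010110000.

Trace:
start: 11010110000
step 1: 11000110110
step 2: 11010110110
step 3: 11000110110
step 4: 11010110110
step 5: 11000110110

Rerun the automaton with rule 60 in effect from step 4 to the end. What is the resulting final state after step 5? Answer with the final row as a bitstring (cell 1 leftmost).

01110111011

(re-executing steps 4..5 under rule 60; state before step 4: 11000110110)
step 4: 10100101101
step 5: 01110111011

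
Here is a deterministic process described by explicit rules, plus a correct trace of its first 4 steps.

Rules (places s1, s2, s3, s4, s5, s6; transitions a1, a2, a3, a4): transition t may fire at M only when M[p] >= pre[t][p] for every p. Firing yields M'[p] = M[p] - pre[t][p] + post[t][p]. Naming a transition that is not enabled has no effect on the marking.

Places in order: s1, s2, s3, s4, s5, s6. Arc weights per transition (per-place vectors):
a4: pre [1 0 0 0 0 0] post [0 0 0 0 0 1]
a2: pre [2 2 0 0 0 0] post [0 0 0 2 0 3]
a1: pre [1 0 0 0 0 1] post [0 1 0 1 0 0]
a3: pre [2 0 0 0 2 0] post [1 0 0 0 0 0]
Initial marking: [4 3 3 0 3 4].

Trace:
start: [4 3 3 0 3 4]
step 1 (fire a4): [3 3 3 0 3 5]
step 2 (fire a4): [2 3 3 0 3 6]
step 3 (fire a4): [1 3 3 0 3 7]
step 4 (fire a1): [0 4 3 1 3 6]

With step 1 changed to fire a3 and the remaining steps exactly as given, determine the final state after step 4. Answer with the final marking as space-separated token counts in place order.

(re-executing from step 1 with the substitution; state before step 1: [4 3 3 0 3 4])
step 1 (fire a3): [3 3 3 0 1 4]
step 2 (fire a4): [2 3 3 0 1 5]
step 3 (fire a4): [1 3 3 0 1 6]
step 4 (fire a1): [0 4 3 1 1 5]

0 4 3 1 1 5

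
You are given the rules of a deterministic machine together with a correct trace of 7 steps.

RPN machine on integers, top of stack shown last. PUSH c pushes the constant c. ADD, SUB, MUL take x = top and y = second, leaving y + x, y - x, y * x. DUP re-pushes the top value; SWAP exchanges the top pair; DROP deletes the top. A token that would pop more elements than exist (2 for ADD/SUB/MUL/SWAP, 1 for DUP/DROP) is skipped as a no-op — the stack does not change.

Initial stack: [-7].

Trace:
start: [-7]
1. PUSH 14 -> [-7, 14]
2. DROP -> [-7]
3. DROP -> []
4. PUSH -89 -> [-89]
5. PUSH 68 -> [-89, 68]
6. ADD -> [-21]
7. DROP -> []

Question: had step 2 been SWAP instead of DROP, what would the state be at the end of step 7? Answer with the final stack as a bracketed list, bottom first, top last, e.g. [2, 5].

(re-executing from step 2 with the substitution; state before step 2: [-7, 14])
2. SWAP -> [14, -7]
3. DROP -> [14]
4. PUSH -89 -> [14, -89]
5. PUSH 68 -> [14, -89, 68]
6. ADD -> [14, -21]
7. DROP -> [14]

[14]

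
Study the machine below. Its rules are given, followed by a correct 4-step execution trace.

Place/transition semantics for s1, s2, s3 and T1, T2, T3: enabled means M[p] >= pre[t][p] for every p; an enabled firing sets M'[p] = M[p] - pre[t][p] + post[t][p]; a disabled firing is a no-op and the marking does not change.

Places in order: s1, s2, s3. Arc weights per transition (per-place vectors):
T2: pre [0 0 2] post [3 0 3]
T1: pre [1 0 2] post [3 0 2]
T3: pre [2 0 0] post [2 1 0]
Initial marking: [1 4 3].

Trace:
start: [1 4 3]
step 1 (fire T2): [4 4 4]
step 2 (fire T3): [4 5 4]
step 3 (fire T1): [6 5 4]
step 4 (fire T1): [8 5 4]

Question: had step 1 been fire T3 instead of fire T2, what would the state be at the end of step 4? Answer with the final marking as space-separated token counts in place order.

(re-executing from step 1 with the substitution; state before step 1: [1 4 3])
step 1 (fire T3): [1 4 3]
step 2 (fire T3): [1 4 3]
step 3 (fire T1): [3 4 3]
step 4 (fire T1): [5 4 3]

5 4 3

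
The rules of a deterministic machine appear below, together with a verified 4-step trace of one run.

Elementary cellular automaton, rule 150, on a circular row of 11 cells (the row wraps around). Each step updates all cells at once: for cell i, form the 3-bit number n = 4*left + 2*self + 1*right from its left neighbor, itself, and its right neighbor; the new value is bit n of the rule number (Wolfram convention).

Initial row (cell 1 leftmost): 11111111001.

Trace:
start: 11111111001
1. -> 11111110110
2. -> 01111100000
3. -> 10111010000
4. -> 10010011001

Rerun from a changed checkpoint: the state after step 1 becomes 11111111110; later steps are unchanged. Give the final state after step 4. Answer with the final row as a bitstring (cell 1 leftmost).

state after step 1 := 11111111110
2. -> 01111111100
3. -> 10111111010
4. -> 10011110010

10011110010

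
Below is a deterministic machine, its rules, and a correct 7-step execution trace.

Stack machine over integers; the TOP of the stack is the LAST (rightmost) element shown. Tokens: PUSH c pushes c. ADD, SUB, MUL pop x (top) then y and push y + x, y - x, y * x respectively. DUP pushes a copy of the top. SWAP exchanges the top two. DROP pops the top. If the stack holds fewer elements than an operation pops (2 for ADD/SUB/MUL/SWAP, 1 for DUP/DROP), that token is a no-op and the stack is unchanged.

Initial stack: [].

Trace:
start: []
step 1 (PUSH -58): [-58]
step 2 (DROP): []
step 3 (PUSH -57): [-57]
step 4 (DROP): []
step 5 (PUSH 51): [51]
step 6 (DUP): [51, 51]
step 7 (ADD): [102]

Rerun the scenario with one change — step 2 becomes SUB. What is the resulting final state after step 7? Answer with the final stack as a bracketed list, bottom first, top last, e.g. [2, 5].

(re-executing from step 2 with the substitution; state before step 2: [-58])
step 2 (SUB): [-58]
step 3 (PUSH -57): [-58, -57]
step 4 (DROP): [-58]
step 5 (PUSH 51): [-58, 51]
step 6 (DUP): [-58, 51, 51]
step 7 (ADD): [-58, 102]

[-58, 102]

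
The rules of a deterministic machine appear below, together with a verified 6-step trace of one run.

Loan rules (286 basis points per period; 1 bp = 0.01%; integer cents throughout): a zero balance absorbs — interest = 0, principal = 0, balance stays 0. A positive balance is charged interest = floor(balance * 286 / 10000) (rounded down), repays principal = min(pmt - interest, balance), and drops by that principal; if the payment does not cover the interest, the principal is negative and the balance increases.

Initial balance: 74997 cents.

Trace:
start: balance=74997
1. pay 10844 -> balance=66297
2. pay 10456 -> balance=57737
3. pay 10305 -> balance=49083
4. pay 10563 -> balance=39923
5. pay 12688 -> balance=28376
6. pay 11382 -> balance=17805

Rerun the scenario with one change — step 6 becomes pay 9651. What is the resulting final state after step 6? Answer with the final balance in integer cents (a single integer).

(re-executing from step 6 with the substitution; state before step 6: balance=28376)
6. pay 9651 -> balance=19536

19536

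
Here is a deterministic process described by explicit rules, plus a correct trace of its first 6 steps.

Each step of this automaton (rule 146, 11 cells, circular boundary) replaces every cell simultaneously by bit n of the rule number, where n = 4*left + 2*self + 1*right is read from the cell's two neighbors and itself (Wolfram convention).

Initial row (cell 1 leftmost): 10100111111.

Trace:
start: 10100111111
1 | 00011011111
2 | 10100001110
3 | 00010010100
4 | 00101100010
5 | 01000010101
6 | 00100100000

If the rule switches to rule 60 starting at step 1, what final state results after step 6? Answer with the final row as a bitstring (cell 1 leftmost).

01001010111

(re-executing steps 1..6 under rule 60; state before step 1: 10100111111)
1 | 01110100000
2 | 01001110000
3 | 01101001000
4 | 01011101100
5 | 01110011010
6 | 01001010111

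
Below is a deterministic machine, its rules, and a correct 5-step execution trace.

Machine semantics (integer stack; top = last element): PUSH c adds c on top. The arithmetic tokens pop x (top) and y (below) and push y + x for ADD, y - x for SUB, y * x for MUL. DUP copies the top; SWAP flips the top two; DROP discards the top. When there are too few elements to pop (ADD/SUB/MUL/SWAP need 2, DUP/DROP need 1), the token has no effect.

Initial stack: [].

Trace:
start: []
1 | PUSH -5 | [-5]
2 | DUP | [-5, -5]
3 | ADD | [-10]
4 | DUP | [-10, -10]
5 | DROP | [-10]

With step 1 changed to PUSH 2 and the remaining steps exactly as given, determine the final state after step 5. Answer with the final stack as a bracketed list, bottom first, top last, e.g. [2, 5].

[4]

(re-executing from step 1 with the substitution; state before step 1: [])
1 | PUSH 2 | [2]
2 | DUP | [2, 2]
3 | ADD | [4]
4 | DUP | [4, 4]
5 | DROP | [4]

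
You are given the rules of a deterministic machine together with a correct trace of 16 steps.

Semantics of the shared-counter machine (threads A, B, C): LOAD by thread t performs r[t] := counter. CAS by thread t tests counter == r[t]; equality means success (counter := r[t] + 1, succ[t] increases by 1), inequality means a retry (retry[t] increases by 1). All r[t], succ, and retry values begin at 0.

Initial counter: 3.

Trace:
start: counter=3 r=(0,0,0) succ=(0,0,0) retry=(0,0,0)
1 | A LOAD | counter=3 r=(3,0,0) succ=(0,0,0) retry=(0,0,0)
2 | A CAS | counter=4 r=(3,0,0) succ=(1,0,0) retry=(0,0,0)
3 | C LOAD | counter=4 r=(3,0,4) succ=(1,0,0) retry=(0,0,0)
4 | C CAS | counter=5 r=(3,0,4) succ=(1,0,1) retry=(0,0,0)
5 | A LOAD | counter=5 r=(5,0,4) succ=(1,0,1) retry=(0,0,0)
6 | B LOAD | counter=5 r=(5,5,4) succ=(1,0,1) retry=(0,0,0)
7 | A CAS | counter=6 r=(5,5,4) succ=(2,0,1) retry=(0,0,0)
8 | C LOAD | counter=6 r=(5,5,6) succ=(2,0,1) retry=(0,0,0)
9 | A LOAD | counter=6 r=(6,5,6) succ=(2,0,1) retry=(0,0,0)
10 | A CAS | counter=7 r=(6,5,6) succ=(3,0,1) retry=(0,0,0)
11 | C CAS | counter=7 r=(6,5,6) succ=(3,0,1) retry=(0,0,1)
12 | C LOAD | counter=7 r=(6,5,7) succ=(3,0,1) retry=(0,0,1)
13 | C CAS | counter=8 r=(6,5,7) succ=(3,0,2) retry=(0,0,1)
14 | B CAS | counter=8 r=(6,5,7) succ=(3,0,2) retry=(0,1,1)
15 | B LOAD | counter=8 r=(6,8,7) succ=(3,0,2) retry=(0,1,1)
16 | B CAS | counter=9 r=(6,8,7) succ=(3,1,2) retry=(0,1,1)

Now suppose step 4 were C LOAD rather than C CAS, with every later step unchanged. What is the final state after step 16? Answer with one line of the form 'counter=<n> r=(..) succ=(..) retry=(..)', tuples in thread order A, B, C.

(re-executing from step 4 with the substitution; state before step 4: counter=4 r=(3,0,4) succ=(1,0,0) retry=(0,0,0))
4 | C LOAD | counter=4 r=(3,0,4) succ=(1,0,0) retry=(0,0,0)
5 | A LOAD | counter=4 r=(4,0,4) succ=(1,0,0) retry=(0,0,0)
6 | B LOAD | counter=4 r=(4,4,4) succ=(1,0,0) retry=(0,0,0)
7 | A CAS | counter=5 r=(4,4,4) succ=(2,0,0) retry=(0,0,0)
8 | C LOAD | counter=5 r=(4,4,5) succ=(2,0,0) retry=(0,0,0)
9 | A LOAD | counter=5 r=(5,4,5) succ=(2,0,0) retry=(0,0,0)
10 | A CAS | counter=6 r=(5,4,5) succ=(3,0,0) retry=(0,0,0)
11 | C CAS | counter=6 r=(5,4,5) succ=(3,0,0) retry=(0,0,1)
12 | C LOAD | counter=6 r=(5,4,6) succ=(3,0,0) retry=(0,0,1)
13 | C CAS | counter=7 r=(5,4,6) succ=(3,0,1) retry=(0,0,1)
14 | B CAS | counter=7 r=(5,4,6) succ=(3,0,1) retry=(0,1,1)
15 | B LOAD | counter=7 r=(5,7,6) succ=(3,0,1) retry=(0,1,1)
16 | B CAS | counter=8 r=(5,7,6) succ=(3,1,1) retry=(0,1,1)

counter=8 r=(5,7,6) succ=(3,1,1) retry=(0,1,1)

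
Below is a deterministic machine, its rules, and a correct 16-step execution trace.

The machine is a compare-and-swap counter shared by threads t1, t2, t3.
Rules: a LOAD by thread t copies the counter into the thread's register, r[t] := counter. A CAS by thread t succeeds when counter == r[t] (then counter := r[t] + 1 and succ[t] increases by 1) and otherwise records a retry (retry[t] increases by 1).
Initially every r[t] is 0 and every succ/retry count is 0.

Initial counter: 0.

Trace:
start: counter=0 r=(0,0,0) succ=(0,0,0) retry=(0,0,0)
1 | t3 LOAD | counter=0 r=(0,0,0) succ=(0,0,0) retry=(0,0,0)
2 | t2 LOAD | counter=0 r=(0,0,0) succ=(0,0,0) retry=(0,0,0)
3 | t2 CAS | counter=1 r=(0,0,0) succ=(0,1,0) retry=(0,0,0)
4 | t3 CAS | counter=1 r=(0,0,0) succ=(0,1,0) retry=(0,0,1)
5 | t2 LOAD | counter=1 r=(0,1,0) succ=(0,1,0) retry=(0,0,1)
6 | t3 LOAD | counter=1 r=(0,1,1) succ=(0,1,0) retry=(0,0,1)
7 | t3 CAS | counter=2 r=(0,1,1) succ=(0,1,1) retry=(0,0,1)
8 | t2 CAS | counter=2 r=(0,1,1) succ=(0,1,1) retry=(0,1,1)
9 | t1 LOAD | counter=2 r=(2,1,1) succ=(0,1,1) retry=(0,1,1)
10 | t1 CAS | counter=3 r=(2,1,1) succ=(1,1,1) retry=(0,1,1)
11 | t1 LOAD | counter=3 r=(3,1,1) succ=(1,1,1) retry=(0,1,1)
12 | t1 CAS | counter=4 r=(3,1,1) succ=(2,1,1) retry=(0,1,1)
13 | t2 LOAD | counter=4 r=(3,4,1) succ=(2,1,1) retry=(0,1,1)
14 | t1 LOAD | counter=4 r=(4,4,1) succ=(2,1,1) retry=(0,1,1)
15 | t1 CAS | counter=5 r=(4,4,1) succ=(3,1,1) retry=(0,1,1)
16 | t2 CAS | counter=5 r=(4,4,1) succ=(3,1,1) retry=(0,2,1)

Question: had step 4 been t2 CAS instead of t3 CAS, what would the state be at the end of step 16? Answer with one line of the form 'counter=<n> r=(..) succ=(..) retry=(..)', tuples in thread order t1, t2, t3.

(re-executing from step 4 with the substitution; state before step 4: counter=1 r=(0,0,0) succ=(0,1,0) retry=(0,0,0))
4 | t2 CAS | counter=1 r=(0,0,0) succ=(0,1,0) retry=(0,1,0)
5 | t2 LOAD | counter=1 r=(0,1,0) succ=(0,1,0) retry=(0,1,0)
6 | t3 LOAD | counter=1 r=(0,1,1) succ=(0,1,0) retry=(0,1,0)
7 | t3 CAS | counter=2 r=(0,1,1) succ=(0,1,1) retry=(0,1,0)
8 | t2 CAS | counter=2 r=(0,1,1) succ=(0,1,1) retry=(0,2,0)
9 | t1 LOAD | counter=2 r=(2,1,1) succ=(0,1,1) retry=(0,2,0)
10 | t1 CAS | counter=3 r=(2,1,1) succ=(1,1,1) retry=(0,2,0)
11 | t1 LOAD | counter=3 r=(3,1,1) succ=(1,1,1) retry=(0,2,0)
12 | t1 CAS | counter=4 r=(3,1,1) succ=(2,1,1) retry=(0,2,0)
13 | t2 LOAD | counter=4 r=(3,4,1) succ=(2,1,1) retry=(0,2,0)
14 | t1 LOAD | counter=4 r=(4,4,1) succ=(2,1,1) retry=(0,2,0)
15 | t1 CAS | counter=5 r=(4,4,1) succ=(3,1,1) retry=(0,2,0)
16 | t2 CAS | counter=5 r=(4,4,1) succ=(3,1,1) retry=(0,3,0)

counter=5 r=(4,4,1) succ=(3,1,1) retry=(0,3,0)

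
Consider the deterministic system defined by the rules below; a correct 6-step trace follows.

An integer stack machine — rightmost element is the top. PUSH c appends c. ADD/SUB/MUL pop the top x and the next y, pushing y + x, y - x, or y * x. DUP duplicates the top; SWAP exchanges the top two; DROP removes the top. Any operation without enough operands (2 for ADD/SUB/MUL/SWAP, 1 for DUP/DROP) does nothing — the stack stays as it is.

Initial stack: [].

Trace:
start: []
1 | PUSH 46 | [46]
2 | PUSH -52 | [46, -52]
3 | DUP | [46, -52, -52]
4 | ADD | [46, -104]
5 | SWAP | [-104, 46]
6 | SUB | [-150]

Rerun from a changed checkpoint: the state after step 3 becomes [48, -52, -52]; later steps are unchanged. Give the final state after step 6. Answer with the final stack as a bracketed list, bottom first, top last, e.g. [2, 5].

[-152]

state after step 3 := [48, -52, -52]
4 | ADD | [48, -104]
5 | SWAP | [-104, 48]
6 | SUB | [-152]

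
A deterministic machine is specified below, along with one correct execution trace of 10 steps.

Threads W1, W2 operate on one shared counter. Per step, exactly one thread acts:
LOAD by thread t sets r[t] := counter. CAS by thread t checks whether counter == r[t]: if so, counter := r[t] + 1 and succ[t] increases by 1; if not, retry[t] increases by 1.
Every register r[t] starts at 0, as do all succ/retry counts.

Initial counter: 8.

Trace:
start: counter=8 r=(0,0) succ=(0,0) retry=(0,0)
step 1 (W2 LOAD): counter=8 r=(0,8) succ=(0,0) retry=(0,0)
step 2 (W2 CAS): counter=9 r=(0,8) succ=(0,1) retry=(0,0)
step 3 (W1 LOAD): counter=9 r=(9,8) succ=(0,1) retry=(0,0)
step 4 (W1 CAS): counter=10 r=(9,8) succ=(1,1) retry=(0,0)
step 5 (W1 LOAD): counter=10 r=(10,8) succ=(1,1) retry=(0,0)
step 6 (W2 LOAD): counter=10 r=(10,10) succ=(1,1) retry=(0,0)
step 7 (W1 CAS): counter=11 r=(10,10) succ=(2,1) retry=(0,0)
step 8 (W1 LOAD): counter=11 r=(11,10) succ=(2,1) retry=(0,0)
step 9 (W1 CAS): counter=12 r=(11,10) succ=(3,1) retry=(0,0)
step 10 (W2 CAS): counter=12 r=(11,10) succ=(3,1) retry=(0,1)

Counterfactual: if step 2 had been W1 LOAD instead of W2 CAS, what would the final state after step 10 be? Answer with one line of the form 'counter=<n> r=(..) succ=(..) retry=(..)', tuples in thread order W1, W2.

(re-executing from step 2 with the substitution; state before step 2: counter=8 r=(0,8) succ=(0,0) retry=(0,0))
step 2 (W1 LOAD): counter=8 r=(8,8) succ=(0,0) retry=(0,0)
step 3 (W1 LOAD): counter=8 r=(8,8) succ=(0,0) retry=(0,0)
step 4 (W1 CAS): counter=9 r=(8,8) succ=(1,0) retry=(0,0)
step 5 (W1 LOAD): counter=9 r=(9,8) succ=(1,0) retry=(0,0)
step 6 (W2 LOAD): counter=9 r=(9,9) succ=(1,0) retry=(0,0)
step 7 (W1 CAS): counter=10 r=(9,9) succ=(2,0) retry=(0,0)
step 8 (W1 LOAD): counter=10 r=(10,9) succ=(2,0) retry=(0,0)
step 9 (W1 CAS): counter=11 r=(10,9) succ=(3,0) retry=(0,0)
step 10 (W2 CAS): counter=11 r=(10,9) succ=(3,0) retry=(0,1)

counter=11 r=(10,9) succ=(3,0) retry=(0,1)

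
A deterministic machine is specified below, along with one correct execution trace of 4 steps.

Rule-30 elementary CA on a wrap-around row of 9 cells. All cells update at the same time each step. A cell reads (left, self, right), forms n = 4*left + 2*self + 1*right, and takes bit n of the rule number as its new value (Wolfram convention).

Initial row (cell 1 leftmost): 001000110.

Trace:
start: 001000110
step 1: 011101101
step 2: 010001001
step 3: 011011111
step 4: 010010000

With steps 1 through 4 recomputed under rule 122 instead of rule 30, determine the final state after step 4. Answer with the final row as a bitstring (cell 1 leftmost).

011100000

(re-executing steps 1..4 under rule 122; state before step 1: 001000110)
step 1: 010101111
step 2: 101011001
step 3: 110111111
step 4: 011100000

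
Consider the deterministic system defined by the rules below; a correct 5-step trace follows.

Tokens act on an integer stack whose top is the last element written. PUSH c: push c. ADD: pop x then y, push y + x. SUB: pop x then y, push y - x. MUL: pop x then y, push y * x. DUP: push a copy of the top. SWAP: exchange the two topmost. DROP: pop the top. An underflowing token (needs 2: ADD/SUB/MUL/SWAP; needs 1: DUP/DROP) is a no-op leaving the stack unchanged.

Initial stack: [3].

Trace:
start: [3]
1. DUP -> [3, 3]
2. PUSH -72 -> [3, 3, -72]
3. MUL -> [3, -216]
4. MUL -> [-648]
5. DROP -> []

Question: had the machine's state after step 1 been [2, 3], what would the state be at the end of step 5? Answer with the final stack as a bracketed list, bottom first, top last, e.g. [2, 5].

state after step 1 := [2, 3]
2. PUSH -72 -> [2, 3, -72]
3. MUL -> [2, -216]
4. MUL -> [-432]
5. DROP -> []

[]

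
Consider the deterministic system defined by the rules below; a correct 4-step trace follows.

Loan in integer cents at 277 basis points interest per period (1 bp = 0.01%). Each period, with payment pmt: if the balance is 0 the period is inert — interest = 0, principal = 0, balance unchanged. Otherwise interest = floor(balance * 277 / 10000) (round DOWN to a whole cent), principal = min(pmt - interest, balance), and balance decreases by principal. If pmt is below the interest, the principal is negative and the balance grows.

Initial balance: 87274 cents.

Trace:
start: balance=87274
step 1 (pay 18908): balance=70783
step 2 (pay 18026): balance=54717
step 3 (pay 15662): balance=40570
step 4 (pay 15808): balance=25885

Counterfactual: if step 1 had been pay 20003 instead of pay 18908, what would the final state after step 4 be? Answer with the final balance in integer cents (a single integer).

(re-executing from step 1 with the substitution; state before step 1: balance=87274)
step 1 (pay 20003): balance=69688
step 2 (pay 18026): balance=53592
step 3 (pay 15662): balance=39414
step 4 (pay 15808): balance=24697

24697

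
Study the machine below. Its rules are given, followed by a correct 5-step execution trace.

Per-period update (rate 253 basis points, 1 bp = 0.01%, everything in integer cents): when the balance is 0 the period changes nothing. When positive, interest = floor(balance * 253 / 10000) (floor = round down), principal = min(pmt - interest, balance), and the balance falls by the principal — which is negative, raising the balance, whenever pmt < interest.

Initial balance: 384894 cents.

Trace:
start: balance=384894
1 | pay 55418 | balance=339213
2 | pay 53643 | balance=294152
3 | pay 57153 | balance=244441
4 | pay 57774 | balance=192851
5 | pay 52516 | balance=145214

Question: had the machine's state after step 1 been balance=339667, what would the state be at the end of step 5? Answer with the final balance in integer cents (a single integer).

state after step 1 := balance=339667
2 | pay 53643 | balance=294617
3 | pay 57153 | balance=244917
4 | pay 57774 | balance=193339
5 | pay 52516 | balance=145714

145714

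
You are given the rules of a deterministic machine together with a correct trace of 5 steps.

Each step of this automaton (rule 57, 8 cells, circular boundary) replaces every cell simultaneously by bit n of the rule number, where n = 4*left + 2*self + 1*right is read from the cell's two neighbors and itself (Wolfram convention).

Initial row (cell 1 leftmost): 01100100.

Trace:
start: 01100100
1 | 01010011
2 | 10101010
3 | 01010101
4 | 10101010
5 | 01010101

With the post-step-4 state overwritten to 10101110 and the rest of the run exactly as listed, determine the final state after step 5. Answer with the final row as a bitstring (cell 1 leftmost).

state after step 4 := 10101110
5 | 01011001

01011001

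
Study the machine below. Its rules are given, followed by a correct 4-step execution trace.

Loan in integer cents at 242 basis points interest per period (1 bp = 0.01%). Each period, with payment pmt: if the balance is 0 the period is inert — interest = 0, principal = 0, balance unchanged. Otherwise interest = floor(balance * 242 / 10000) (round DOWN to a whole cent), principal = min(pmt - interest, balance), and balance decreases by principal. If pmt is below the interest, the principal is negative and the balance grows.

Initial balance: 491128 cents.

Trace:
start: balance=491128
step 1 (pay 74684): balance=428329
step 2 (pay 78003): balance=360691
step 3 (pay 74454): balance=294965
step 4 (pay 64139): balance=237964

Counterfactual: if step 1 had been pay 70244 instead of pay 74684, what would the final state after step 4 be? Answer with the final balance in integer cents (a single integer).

(re-executing from step 1 with the substitution; state before step 1: balance=491128)
step 1 (pay 70244): balance=432769
step 2 (pay 78003): balance=365239
step 3 (pay 74454): balance=299623
step 4 (pay 64139): balance=242734

242734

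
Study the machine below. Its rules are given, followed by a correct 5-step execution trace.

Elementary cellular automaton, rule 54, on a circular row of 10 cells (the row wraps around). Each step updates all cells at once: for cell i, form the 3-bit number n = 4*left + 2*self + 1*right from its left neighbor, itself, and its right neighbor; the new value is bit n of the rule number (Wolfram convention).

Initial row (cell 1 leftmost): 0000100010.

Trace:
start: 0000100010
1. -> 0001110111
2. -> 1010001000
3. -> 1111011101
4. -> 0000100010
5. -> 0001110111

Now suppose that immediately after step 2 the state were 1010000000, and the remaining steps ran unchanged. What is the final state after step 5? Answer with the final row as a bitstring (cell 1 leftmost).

state after step 2 := 1010000000
3. -> 1111000001
4. -> 0000100010
5. -> 0001110111

0001110111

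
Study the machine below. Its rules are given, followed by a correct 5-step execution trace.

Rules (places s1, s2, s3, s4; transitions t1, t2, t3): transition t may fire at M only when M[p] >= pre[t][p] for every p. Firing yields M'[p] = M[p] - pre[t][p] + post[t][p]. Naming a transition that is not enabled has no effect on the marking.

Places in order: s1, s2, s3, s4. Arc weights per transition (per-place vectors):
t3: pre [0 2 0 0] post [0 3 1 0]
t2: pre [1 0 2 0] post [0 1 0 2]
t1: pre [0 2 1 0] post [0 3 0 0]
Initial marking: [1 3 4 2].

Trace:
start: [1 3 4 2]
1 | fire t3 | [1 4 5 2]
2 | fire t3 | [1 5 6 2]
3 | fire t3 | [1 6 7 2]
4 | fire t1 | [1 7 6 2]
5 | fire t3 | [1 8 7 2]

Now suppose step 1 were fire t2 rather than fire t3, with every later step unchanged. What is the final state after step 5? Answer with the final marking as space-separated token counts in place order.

(re-executing from step 1 with the substitution; state before step 1: [1 3 4 2])
1 | fire t2 | [0 4 2 4]
2 | fire t3 | [0 5 3 4]
3 | fire t3 | [0 6 4 4]
4 | fire t1 | [0 7 3 4]
5 | fire t3 | [0 8 4 4]

0 8 4 4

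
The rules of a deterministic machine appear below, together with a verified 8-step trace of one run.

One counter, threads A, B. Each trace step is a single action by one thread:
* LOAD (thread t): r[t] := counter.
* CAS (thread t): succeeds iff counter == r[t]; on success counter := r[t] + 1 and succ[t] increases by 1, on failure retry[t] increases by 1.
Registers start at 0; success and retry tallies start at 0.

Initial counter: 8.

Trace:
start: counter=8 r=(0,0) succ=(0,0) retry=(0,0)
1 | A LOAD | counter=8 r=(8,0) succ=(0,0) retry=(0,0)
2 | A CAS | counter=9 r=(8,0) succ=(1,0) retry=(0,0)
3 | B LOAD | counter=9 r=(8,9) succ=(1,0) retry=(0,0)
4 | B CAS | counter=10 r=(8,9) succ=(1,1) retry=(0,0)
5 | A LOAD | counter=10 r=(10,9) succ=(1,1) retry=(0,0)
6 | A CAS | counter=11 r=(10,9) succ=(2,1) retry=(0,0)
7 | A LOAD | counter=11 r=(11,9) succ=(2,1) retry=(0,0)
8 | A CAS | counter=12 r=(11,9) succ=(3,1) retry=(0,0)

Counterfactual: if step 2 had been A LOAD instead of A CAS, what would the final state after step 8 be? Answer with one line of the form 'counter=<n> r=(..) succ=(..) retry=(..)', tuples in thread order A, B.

counter=11 r=(10,8) succ=(2,1) retry=(0,0)

(re-executing from step 2 with the substitution; state before step 2: counter=8 r=(8,0) succ=(0,0) retry=(0,0))
2 | A LOAD | counter=8 r=(8,0) succ=(0,0) retry=(0,0)
3 | B LOAD | counter=8 r=(8,8) succ=(0,0) retry=(0,0)
4 | B CAS | counter=9 r=(8,8) succ=(0,1) retry=(0,0)
5 | A LOAD | counter=9 r=(9,8) succ=(0,1) retry=(0,0)
6 | A CAS | counter=10 r=(9,8) succ=(1,1) retry=(0,0)
7 | A LOAD | counter=10 r=(10,8) succ=(1,1) retry=(0,0)
8 | A CAS | counter=11 r=(10,8) succ=(2,1) retry=(0,0)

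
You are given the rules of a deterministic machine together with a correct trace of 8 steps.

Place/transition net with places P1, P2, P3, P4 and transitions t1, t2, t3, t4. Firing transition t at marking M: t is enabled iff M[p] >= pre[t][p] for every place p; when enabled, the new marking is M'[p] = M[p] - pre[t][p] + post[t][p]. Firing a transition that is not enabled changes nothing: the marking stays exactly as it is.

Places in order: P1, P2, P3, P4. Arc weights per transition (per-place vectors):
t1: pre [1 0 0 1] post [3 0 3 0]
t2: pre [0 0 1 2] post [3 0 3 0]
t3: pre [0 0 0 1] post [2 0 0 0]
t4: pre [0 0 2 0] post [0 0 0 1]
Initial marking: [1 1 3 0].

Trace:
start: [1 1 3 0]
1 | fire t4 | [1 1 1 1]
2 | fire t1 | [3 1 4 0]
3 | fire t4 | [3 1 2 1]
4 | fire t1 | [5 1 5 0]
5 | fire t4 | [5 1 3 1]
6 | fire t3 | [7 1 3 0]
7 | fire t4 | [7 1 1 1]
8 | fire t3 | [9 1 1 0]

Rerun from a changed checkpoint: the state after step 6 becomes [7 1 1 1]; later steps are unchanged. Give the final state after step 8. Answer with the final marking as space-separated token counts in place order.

state after step 6 := [7 1 1 1]
7 | fire t4 | [7 1 1 1]
8 | fire t3 | [9 1 1 0]

9 1 1 0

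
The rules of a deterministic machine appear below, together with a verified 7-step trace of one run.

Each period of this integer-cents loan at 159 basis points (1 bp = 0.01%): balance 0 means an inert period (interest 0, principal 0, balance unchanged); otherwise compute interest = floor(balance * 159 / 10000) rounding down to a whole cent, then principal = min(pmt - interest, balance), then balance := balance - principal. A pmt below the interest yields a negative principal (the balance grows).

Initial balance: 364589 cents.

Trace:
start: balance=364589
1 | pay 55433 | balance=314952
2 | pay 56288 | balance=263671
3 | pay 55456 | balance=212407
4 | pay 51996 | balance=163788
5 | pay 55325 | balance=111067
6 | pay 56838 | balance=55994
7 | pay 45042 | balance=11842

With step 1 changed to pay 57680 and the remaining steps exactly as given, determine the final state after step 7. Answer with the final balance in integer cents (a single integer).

(re-executing from step 1 with the substitution; state before step 1: balance=364589)
1 | pay 57680 | balance=312705
2 | pay 56288 | balance=261389
3 | pay 55456 | balance=210089
4 | pay 51996 | balance=161433
5 | pay 55325 | balance=108674
6 | pay 56838 | balance=53563
7 | pay 45042 | balance=9372

9372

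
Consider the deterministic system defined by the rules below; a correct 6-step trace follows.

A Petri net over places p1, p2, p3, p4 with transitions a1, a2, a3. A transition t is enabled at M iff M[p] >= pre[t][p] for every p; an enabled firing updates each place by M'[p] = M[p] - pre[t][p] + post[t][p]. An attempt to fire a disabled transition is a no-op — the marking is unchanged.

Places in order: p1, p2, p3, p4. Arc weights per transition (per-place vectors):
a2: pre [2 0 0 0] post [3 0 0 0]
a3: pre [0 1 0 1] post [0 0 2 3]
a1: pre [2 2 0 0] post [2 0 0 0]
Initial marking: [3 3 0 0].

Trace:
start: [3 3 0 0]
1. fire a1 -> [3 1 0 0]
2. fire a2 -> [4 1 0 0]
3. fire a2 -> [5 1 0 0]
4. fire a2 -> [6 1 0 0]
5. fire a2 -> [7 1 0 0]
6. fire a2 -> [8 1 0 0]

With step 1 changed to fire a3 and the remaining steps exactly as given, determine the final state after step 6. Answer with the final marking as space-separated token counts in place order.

(re-executing from step 1 with the substitution; state before step 1: [3 3 0 0])
1. fire a3 -> [3 3 0 0]
2. fire a2 -> [4 3 0 0]
3. fire a2 -> [5 3 0 0]
4. fire a2 -> [6 3 0 0]
5. fire a2 -> [7 3 0 0]
6. fire a2 -> [8 3 0 0]

8 3 0 0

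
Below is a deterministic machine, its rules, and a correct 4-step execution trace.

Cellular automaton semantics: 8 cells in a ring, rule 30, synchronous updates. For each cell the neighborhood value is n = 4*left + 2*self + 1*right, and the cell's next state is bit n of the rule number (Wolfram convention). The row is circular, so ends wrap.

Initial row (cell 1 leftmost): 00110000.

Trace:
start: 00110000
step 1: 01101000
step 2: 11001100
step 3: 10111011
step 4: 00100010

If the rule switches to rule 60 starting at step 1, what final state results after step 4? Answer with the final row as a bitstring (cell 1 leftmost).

00110011

(re-executing steps 1..4 under rule 60; state before step 1: 00110000)
step 1: 00101000
step 2: 00111100
step 3: 00100010
step 4: 00110011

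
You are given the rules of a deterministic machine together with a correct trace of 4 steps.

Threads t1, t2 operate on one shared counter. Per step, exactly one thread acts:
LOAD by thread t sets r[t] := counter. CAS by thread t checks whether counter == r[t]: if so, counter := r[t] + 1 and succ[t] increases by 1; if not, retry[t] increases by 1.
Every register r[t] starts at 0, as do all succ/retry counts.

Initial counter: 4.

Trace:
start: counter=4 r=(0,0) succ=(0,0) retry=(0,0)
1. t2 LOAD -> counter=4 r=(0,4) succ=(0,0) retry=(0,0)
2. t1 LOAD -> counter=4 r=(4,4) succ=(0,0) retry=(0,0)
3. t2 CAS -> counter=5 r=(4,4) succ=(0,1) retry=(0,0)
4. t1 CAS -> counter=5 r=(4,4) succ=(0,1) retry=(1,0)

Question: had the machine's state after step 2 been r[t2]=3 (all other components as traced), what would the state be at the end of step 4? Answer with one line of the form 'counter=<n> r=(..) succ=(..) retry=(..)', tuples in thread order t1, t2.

state after step 2 := counter=4 r=(4,3) succ=(0,0) retry=(0,0)
3. t2 CAS -> counter=4 r=(4,3) succ=(0,0) retry=(0,1)
4. t1 CAS -> counter=5 r=(4,3) succ=(1,0) retry=(0,1)

counter=5 r=(4,3) succ=(1,0) retry=(0,1)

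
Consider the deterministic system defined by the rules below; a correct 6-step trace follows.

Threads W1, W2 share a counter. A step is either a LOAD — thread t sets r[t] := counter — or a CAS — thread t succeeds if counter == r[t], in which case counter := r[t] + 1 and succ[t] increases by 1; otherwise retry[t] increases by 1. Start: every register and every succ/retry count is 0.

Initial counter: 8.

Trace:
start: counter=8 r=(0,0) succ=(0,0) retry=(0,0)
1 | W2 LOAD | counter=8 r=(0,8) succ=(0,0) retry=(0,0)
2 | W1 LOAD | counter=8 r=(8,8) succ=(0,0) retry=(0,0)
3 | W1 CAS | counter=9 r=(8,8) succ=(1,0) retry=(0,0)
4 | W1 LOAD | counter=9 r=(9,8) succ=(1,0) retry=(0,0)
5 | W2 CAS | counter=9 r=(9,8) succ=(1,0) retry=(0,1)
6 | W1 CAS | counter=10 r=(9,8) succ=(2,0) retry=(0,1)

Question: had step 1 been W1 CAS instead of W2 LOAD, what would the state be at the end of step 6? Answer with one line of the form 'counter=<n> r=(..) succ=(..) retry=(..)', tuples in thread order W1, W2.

(re-executing from step 1 with the substitution; state before step 1: counter=8 r=(0,0) succ=(0,0) retry=(0,0))
1 | W1 CAS | counter=8 r=(0,0) succ=(0,0) retry=(1,0)
2 | W1 LOAD | counter=8 r=(8,0) succ=(0,0) retry=(1,0)
3 | W1 CAS | counter=9 r=(8,0) succ=(1,0) retry=(1,0)
4 | W1 LOAD | counter=9 r=(9,0) succ=(1,0) retry=(1,0)
5 | W2 CAS | counter=9 r=(9,0) succ=(1,0) retry=(1,1)
6 | W1 CAS | counter=10 r=(9,0) succ=(2,0) retry=(1,1)

counter=10 r=(9,0) succ=(2,0) retry=(1,1)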